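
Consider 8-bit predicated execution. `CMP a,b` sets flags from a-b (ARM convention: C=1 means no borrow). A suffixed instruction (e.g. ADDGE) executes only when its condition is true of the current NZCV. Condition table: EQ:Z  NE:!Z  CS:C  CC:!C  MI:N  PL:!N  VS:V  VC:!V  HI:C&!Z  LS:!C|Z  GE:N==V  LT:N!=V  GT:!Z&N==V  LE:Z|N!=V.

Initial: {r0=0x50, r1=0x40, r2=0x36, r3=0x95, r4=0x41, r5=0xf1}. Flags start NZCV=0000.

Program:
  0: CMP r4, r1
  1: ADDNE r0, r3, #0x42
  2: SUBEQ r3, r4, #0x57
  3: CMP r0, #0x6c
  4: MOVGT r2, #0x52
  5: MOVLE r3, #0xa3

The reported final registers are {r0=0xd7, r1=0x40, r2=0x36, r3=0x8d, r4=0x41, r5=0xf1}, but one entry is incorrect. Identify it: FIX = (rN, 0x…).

[0] flags=0010 → (cmp)
[1] flags=0010 NE?T → r0=0xd7
[2] flags=0010 EQ?F → skip
[3] flags=0011 → (cmp)
[4] flags=0011 GT?F → skip
[5] flags=0011 LE?T → r3=0xa3

FIX = (r3, 0xa3)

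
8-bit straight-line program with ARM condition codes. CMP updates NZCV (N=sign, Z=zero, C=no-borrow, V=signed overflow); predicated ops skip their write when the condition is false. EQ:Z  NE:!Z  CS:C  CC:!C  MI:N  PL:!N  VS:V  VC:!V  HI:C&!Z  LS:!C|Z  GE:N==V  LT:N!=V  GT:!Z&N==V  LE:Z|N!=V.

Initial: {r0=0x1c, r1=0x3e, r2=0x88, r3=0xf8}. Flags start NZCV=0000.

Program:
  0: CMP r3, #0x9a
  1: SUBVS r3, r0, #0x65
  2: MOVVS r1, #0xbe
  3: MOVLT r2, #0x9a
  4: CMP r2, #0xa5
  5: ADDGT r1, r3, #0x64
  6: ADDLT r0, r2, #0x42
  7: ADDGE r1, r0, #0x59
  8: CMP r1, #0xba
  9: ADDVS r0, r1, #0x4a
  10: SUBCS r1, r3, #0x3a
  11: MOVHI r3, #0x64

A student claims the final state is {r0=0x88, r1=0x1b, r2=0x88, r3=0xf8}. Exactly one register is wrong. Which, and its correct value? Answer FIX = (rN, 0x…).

FIX = (r1, 0x3e)

0: ✓ CMP  NZCV=0010
1: · SUBVS
2: · MOVVS
3: · MOVLT
4: ✓ CMP  NZCV=1000
5: · ADDGT
6: ✓ ADDLT  r0←0xca
7: · ADDGE
8: ✓ CMP  NZCV=1001
9: ✓ ADDVS  r0←0x88
10: · SUBCS
11: · MOVHI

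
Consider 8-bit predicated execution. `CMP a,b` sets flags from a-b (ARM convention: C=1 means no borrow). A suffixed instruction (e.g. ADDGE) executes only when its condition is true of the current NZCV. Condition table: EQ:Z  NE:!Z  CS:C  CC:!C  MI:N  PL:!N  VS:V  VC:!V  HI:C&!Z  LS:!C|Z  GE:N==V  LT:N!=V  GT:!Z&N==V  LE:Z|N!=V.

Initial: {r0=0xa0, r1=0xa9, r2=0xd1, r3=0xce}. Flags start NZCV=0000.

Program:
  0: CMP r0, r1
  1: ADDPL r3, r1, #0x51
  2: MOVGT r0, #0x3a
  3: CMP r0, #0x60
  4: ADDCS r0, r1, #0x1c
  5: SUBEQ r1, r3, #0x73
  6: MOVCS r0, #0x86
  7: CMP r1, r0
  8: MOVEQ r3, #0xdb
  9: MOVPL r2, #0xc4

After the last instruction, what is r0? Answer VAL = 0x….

VAL = 0x86

0: ✓ CMP  NZCV=1000
1: · ADDPL
2: · MOVGT
3: ✓ CMP  NZCV=0011
4: ✓ ADDCS  r0←0xc5
5: · SUBEQ
6: ✓ MOVCS  r0←0x86
7: ✓ CMP  NZCV=0010
8: · MOVEQ
9: ✓ MOVPL  r2←0xc4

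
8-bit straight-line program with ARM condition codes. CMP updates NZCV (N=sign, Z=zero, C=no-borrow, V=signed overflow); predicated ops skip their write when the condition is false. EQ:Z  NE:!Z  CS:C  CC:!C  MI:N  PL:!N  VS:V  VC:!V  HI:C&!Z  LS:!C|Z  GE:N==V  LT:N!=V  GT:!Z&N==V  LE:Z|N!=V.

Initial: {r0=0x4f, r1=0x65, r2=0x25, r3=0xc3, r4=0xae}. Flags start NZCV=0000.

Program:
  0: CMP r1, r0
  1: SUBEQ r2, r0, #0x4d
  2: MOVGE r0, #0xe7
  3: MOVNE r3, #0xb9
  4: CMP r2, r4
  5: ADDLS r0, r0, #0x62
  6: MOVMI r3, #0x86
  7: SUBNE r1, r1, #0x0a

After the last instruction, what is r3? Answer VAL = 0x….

[0] flags=0010 → (cmp)
[1] flags=0010 EQ?F → skip
[2] flags=0010 GE?T → r0=0xe7
[3] flags=0010 NE?T → r3=0xb9
[4] flags=0000 → (cmp)
[5] flags=0000 LS?T → r0=0x49
[6] flags=0000 MI?F → skip
[7] flags=0000 NE?T → r1=0x5b

VAL = 0xb9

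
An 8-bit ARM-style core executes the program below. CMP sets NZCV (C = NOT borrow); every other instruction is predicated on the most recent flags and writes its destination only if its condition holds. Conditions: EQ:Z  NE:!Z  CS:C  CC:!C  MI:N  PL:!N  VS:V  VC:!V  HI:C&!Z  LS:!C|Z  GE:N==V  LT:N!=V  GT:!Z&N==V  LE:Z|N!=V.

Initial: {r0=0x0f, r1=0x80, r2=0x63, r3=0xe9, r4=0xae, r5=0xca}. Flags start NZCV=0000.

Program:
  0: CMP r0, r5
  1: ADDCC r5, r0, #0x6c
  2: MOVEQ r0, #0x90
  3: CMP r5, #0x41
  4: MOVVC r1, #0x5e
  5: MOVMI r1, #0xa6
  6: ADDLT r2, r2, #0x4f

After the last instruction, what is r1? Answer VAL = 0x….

VAL = 0x5e

0: ✓ CMP  NZCV=0000
1: ✓ ADDCC  r5←0x7b
2: · MOVEQ
3: ✓ CMP  NZCV=0010
4: ✓ MOVVC  r1←0x5e
5: · MOVMI
6: · ADDLT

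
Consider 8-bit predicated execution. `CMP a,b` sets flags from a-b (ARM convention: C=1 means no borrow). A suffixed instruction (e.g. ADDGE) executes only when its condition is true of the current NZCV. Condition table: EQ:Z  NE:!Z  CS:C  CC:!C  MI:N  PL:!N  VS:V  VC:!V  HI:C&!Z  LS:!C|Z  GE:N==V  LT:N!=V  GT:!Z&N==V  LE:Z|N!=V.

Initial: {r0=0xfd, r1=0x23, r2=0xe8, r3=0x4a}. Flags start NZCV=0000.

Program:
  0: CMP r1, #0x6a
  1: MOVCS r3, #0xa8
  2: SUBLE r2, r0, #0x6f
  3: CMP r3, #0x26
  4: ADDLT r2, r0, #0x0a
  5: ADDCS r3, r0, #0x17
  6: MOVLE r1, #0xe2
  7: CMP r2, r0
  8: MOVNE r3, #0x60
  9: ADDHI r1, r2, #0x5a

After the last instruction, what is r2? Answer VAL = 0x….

0: ✓ CMP  NZCV=1000
1: · MOVCS
2: ✓ SUBLE  r2←0x8e
3: ✓ CMP  NZCV=0010
4: · ADDLT
5: ✓ ADDCS  r3←0x14
6: · MOVLE
7: ✓ CMP  NZCV=1000
8: ✓ MOVNE  r3←0x60
9: · ADDHI

VAL = 0x8e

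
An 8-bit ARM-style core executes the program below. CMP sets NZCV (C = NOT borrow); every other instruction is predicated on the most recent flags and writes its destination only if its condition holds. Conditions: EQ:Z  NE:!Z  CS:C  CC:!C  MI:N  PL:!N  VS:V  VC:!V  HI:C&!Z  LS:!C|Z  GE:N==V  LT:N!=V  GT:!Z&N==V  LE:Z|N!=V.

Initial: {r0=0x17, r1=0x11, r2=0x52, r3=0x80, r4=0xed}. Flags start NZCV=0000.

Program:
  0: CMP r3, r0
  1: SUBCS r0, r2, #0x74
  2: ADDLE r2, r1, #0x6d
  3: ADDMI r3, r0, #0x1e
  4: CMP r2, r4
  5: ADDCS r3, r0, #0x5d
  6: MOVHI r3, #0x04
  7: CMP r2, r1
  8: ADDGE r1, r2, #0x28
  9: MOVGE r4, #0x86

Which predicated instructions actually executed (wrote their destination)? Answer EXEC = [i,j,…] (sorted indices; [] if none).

0: ✓ CMP  NZCV=0011
1: ✓ SUBCS  r0←0xde
2: ✓ ADDLE  r2←0x7e
3: · ADDMI
4: ✓ CMP  NZCV=1001
5: · ADDCS
6: · MOVHI
7: ✓ CMP  NZCV=0010
8: ✓ ADDGE  r1←0xa6
9: ✓ MOVGE  r4←0x86

EXEC = [1,2,8,9]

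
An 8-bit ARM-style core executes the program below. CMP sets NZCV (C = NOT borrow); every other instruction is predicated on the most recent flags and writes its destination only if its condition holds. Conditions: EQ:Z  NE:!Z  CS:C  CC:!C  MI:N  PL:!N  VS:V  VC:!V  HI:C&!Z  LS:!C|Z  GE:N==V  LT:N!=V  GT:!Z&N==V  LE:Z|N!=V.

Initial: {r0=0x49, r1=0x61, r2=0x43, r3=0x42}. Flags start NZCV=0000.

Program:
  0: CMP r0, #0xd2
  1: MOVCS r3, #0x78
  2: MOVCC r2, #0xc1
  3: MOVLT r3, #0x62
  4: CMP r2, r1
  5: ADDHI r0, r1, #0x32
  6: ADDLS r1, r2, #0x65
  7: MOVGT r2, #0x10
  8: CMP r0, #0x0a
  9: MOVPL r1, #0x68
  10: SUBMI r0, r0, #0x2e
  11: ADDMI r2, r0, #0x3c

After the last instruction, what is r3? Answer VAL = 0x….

VAL = 0x42

[0] flags=0000 → (cmp)
[1] flags=0000 CS?F → skip
[2] flags=0000 CC?T → r2=0xc1
[3] flags=0000 LT?F → skip
[4] flags=0011 → (cmp)
[5] flags=0011 HI?T → r0=0x93
[6] flags=0011 LS?F → skip
[7] flags=0011 GT?F → skip
[8] flags=1010 → (cmp)
[9] flags=1010 PL?F → skip
[10] flags=1010 MI?T → r0=0x65
[11] flags=1010 MI?T → r2=0xa1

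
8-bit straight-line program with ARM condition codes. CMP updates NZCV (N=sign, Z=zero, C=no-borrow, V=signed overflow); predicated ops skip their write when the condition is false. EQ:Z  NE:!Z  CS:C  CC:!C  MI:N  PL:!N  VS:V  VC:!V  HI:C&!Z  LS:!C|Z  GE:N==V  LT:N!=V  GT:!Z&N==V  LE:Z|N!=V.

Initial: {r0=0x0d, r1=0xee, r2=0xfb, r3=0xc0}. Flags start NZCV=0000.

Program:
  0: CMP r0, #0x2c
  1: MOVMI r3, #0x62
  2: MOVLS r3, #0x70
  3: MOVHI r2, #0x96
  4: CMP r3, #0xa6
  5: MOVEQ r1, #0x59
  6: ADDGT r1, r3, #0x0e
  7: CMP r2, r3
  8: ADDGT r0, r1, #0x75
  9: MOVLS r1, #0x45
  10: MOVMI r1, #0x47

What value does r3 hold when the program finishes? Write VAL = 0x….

VAL = 0x70

0: ✓ CMP  NZCV=1000
1: ✓ MOVMI  r3←0x62
2: ✓ MOVLS  r3←0x70
3: · MOVHI
4: ✓ CMP  NZCV=1001
5: · MOVEQ
6: ✓ ADDGT  r1←0x7e
7: ✓ CMP  NZCV=1010
8: · ADDGT
9: · MOVLS
10: ✓ MOVMI  r1←0x47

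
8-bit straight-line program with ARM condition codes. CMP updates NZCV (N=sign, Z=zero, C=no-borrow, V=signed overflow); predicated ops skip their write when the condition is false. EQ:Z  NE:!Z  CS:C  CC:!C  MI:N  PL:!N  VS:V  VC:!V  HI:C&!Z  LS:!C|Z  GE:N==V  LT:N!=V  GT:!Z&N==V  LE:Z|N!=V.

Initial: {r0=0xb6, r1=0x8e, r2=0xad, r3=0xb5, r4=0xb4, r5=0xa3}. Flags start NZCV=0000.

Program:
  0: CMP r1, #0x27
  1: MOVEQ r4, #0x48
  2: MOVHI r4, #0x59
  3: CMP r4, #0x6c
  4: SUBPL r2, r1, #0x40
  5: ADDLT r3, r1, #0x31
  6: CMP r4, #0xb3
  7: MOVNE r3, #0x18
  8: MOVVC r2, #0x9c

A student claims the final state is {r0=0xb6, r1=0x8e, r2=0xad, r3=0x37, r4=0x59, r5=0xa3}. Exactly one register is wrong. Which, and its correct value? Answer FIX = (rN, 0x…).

FIX = (r3, 0x18)

[0] flags=0011 → (cmp)
[1] flags=0011 EQ?F → skip
[2] flags=0011 HI?T → r4=0x59
[3] flags=1000 → (cmp)
[4] flags=1000 PL?F → skip
[5] flags=1000 LT?T → r3=0xbf
[6] flags=1001 → (cmp)
[7] flags=1001 NE?T → r3=0x18
[8] flags=1001 VC?F → skip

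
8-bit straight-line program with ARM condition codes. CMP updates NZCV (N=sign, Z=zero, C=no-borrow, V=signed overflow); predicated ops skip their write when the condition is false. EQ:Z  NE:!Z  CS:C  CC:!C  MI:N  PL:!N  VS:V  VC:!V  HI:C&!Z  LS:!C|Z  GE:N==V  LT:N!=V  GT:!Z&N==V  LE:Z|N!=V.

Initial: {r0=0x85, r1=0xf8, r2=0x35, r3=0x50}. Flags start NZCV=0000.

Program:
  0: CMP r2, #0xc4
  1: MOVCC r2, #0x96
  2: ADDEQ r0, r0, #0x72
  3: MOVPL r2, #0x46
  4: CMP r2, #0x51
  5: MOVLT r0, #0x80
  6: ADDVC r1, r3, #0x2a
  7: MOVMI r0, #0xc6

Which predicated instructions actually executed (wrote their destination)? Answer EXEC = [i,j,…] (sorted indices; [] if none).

EXEC = [1,3,5,6,7]

0: ✓ CMP  NZCV=0000
1: ✓ MOVCC  r2←0x96
2: · ADDEQ
3: ✓ MOVPL  r2←0x46
4: ✓ CMP  NZCV=1000
5: ✓ MOVLT  r0←0x80
6: ✓ ADDVC  r1←0x7a
7: ✓ MOVMI  r0←0xc6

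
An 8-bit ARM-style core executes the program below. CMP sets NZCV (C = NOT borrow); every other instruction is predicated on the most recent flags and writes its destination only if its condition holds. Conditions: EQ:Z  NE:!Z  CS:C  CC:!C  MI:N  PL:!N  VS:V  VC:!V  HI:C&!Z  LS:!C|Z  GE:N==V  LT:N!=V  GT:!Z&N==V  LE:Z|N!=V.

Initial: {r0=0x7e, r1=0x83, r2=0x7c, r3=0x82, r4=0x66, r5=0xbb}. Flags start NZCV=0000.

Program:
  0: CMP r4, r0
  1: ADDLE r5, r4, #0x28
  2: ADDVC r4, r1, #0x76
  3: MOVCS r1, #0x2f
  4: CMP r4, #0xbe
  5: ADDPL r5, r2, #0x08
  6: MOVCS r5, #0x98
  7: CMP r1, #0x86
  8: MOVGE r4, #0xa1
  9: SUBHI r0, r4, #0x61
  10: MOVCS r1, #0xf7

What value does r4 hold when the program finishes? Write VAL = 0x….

VAL = 0xf9

0: ✓ CMP  NZCV=1000
1: ✓ ADDLE  r5←0x8e
2: ✓ ADDVC  r4←0xf9
3: · MOVCS
4: ✓ CMP  NZCV=0010
5: ✓ ADDPL  r5←0x84
6: ✓ MOVCS  r5←0x98
7: ✓ CMP  NZCV=1000
8: · MOVGE
9: · SUBHI
10: · MOVCS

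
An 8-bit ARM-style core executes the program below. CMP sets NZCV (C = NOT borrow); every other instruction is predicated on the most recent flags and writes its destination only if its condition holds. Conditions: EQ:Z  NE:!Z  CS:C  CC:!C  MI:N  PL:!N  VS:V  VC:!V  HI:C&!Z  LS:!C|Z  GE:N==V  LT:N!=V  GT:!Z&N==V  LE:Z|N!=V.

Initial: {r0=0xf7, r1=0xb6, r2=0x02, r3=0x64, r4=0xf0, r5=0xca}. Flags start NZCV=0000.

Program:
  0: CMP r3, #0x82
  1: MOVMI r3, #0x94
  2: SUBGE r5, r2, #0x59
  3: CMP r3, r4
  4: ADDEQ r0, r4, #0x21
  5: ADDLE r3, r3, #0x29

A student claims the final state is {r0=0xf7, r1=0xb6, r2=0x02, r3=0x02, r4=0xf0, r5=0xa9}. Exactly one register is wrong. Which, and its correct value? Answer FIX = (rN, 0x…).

[0] flags=1001 → (cmp)
[1] flags=1001 MI?T → r3=0x94
[2] flags=1001 GE?T → r5=0xa9
[3] flags=1000 → (cmp)
[4] flags=1000 EQ?F → skip
[5] flags=1000 LE?T → r3=0xbd

FIX = (r3, 0xbd)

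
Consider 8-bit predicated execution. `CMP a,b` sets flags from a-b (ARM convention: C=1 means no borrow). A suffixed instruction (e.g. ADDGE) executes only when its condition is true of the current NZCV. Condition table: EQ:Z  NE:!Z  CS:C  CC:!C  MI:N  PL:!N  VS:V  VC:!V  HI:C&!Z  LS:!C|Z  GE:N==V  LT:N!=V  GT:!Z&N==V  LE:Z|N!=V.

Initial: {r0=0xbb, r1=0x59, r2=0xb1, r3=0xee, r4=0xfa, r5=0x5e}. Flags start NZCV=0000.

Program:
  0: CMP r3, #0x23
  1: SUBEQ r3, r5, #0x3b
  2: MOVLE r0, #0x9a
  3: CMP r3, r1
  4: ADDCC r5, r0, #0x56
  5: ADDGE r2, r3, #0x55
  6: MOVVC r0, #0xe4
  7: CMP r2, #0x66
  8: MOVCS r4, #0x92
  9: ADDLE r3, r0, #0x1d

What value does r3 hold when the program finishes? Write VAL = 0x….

0: ✓ CMP  NZCV=1010
1: · SUBEQ
2: ✓ MOVLE  r0←0x9a
3: ✓ CMP  NZCV=1010
4: · ADDCC
5: · ADDGE
6: ✓ MOVVC  r0←0xe4
7: ✓ CMP  NZCV=0011
8: ✓ MOVCS  r4←0x92
9: ✓ ADDLE  r3←0x01

VAL = 0x01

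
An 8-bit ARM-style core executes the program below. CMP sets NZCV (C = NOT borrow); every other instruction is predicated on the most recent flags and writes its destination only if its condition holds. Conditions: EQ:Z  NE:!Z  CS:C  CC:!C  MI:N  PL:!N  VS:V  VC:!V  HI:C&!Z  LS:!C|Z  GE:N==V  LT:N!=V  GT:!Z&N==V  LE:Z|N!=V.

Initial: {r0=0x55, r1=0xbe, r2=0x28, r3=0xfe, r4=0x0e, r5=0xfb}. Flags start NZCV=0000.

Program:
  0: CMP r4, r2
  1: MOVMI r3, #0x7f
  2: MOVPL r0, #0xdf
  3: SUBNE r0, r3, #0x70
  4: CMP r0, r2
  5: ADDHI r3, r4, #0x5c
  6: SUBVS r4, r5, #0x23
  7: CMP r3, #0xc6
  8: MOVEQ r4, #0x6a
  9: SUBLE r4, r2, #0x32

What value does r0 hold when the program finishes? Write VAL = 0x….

0: ✓ CMP  NZCV=1000
1: ✓ MOVMI  r3←0x7f
2: · MOVPL
3: ✓ SUBNE  r0←0x0f
4: ✓ CMP  NZCV=1000
5: · ADDHI
6: · SUBVS
7: ✓ CMP  NZCV=1001
8: · MOVEQ
9: · SUBLE

VAL = 0x0f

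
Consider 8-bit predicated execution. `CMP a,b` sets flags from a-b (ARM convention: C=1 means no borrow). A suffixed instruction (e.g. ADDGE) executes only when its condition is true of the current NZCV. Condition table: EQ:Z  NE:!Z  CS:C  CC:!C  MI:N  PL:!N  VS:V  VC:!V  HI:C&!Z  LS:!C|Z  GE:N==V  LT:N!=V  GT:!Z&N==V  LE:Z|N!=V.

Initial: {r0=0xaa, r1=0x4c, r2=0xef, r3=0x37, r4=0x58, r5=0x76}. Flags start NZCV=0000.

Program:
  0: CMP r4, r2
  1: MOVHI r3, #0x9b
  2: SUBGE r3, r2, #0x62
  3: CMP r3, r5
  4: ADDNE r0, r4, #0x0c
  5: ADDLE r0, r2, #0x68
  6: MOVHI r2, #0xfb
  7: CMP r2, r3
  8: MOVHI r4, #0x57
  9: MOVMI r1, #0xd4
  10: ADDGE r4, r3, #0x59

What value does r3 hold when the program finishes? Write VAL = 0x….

VAL = 0x8d

[0] flags=0000 → (cmp)
[1] flags=0000 HI?F → skip
[2] flags=0000 GE?T → r3=0x8d
[3] flags=0011 → (cmp)
[4] flags=0011 NE?T → r0=0x64
[5] flags=0011 LE?T → r0=0x57
[6] flags=0011 HI?T → r2=0xfb
[7] flags=0010 → (cmp)
[8] flags=0010 HI?T → r4=0x57
[9] flags=0010 MI?F → skip
[10] flags=0010 GE?T → r4=0xe6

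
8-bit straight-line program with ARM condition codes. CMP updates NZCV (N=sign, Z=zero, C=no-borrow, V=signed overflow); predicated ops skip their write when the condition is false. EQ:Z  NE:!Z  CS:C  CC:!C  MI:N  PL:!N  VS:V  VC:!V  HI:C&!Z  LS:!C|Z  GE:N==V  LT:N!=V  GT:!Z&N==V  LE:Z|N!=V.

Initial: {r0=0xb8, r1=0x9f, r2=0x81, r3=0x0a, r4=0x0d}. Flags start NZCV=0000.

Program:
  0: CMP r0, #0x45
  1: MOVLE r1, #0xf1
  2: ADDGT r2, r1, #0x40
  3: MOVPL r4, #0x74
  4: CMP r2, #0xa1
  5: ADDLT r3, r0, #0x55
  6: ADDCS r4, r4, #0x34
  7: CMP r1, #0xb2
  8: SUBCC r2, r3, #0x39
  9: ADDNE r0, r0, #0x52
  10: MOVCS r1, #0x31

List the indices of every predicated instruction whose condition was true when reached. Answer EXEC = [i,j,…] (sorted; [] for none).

0: ✓ CMP  NZCV=0011
1: ✓ MOVLE  r1←0xf1
2: · ADDGT
3: ✓ MOVPL  r4←0x74
4: ✓ CMP  NZCV=1000
5: ✓ ADDLT  r3←0x0d
6: · ADDCS
7: ✓ CMP  NZCV=0010
8: · SUBCC
9: ✓ ADDNE  r0←0x0a
10: ✓ MOVCS  r1←0x31

EXEC = [1,3,5,9,10]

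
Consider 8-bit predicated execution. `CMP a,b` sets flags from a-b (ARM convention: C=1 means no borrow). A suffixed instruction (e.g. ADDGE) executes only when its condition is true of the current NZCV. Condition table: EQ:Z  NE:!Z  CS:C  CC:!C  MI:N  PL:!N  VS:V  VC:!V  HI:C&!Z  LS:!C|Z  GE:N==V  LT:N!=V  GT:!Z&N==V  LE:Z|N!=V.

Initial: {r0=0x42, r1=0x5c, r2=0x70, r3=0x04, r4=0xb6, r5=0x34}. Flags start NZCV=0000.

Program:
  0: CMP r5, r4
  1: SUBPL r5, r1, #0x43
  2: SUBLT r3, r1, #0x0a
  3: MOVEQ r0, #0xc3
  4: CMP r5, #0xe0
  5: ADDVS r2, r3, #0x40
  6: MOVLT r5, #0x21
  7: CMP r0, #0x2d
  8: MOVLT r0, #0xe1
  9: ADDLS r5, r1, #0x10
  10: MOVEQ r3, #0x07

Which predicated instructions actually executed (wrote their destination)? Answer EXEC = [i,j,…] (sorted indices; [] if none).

[0] flags=0000 → (cmp)
[1] flags=0000 PL?T → r5=0x19
[2] flags=0000 LT?F → skip
[3] flags=0000 EQ?F → skip
[4] flags=0000 → (cmp)
[5] flags=0000 VS?F → skip
[6] flags=0000 LT?F → skip
[7] flags=0010 → (cmp)
[8] flags=0010 LT?F → skip
[9] flags=0010 LS?F → skip
[10] flags=0010 EQ?F → skip

EXEC = [1]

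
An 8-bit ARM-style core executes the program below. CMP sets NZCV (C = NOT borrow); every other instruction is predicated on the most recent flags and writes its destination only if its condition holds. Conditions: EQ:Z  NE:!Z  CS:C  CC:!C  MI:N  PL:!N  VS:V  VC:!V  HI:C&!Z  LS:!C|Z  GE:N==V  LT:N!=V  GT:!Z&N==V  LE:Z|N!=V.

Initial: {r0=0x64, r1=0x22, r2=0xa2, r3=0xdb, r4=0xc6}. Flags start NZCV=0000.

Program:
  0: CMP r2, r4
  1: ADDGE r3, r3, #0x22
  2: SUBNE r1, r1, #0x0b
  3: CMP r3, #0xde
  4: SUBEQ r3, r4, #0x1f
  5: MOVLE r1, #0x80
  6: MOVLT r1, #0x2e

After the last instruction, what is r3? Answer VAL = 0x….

VAL = 0xdb

[0] flags=1000 → (cmp)
[1] flags=1000 GE?F → skip
[2] flags=1000 NE?T → r1=0x17
[3] flags=1000 → (cmp)
[4] flags=1000 EQ?F → skip
[5] flags=1000 LE?T → r1=0x80
[6] flags=1000 LT?T → r1=0x2e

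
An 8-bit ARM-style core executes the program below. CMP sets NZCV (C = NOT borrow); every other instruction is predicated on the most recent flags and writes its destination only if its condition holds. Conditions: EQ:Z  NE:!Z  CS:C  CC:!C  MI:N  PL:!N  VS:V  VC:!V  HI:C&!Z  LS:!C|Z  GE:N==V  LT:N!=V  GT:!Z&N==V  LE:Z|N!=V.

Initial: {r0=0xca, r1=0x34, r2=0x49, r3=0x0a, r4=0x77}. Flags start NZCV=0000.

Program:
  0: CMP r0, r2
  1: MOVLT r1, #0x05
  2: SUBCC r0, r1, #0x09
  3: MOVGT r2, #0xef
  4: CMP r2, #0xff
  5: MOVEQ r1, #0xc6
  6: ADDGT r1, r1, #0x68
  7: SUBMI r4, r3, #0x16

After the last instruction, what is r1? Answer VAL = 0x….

VAL = 0x6d

[0] flags=1010 → (cmp)
[1] flags=1010 LT?T → r1=0x05
[2] flags=1010 CC?F → skip
[3] flags=1010 GT?F → skip
[4] flags=0000 → (cmp)
[5] flags=0000 EQ?F → skip
[6] flags=0000 GT?T → r1=0x6d
[7] flags=0000 MI?F → skip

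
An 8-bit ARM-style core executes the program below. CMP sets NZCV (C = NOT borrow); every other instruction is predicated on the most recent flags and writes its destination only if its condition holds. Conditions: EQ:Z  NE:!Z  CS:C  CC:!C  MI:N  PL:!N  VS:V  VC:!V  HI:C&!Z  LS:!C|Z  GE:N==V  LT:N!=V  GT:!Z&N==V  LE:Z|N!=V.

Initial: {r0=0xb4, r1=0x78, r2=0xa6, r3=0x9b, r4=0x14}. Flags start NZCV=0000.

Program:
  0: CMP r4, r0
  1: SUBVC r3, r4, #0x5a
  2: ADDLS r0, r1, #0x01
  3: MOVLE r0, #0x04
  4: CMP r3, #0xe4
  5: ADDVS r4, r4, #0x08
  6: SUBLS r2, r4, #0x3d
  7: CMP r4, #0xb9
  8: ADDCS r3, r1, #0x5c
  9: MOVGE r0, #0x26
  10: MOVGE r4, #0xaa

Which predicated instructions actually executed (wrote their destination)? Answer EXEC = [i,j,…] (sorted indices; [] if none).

EXEC = [1,2,6,9,10]

[0] flags=0000 → (cmp)
[1] flags=0000 VC?T → r3=0xba
[2] flags=0000 LS?T → r0=0x79
[3] flags=0000 LE?F → skip
[4] flags=1000 → (cmp)
[5] flags=1000 VS?F → skip
[6] flags=1000 LS?T → r2=0xd7
[7] flags=0000 → (cmp)
[8] flags=0000 CS?F → skip
[9] flags=0000 GE?T → r0=0x26
[10] flags=0000 GE?T → r4=0xaa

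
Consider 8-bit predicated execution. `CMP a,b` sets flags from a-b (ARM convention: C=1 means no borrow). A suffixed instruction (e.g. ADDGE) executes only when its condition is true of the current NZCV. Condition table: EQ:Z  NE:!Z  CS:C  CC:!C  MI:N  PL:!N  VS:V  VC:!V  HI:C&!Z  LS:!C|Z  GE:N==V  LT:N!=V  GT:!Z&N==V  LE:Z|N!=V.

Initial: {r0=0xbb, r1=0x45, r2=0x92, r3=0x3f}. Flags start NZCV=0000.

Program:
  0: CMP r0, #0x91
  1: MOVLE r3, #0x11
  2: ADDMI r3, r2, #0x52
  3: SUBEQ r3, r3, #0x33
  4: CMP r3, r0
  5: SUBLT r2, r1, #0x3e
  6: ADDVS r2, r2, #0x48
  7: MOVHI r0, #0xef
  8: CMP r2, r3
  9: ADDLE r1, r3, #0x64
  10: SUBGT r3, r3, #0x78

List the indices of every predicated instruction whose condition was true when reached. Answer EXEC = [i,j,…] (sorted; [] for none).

[0] flags=0010 → (cmp)
[1] flags=0010 LE?F → skip
[2] flags=0010 MI?F → skip
[3] flags=0010 EQ?F → skip
[4] flags=1001 → (cmp)
[5] flags=1001 LT?F → skip
[6] flags=1001 VS?T → r2=0xda
[7] flags=1001 HI?F → skip
[8] flags=1010 → (cmp)
[9] flags=1010 LE?T → r1=0xa3
[10] flags=1010 GT?F → skip

EXEC = [6,9]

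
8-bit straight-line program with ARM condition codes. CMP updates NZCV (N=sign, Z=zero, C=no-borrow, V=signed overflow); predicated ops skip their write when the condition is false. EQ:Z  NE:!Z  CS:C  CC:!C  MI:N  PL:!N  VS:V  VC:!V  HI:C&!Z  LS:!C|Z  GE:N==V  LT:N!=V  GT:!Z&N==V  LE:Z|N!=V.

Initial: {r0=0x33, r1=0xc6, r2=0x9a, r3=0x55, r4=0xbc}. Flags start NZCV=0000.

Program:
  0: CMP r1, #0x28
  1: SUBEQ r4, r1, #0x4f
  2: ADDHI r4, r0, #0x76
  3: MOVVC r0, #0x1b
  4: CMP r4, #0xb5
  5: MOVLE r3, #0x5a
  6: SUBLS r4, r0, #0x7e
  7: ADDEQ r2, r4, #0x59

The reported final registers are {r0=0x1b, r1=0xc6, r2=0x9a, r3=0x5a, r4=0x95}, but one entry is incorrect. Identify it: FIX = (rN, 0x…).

FIX = (r4, 0x9d)

0: ✓ CMP  NZCV=1010
1: · SUBEQ
2: ✓ ADDHI  r4←0xa9
3: ✓ MOVVC  r0←0x1b
4: ✓ CMP  NZCV=1000
5: ✓ MOVLE  r3←0x5a
6: ✓ SUBLS  r4←0x9d
7: · ADDEQ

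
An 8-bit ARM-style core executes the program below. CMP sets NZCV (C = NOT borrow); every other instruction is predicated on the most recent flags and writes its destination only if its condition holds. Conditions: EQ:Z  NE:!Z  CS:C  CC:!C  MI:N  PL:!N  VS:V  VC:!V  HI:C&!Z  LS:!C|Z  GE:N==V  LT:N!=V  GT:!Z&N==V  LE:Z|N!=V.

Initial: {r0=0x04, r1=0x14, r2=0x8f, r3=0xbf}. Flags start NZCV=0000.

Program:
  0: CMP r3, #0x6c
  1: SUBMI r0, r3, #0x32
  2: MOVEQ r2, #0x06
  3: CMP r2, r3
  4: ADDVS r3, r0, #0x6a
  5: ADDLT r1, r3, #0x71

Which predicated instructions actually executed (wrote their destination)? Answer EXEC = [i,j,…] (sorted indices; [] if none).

EXEC = [5]

0: ✓ CMP  NZCV=0011
1: · SUBMI
2: · MOVEQ
3: ✓ CMP  NZCV=1000
4: · ADDVS
5: ✓ ADDLT  r1←0x30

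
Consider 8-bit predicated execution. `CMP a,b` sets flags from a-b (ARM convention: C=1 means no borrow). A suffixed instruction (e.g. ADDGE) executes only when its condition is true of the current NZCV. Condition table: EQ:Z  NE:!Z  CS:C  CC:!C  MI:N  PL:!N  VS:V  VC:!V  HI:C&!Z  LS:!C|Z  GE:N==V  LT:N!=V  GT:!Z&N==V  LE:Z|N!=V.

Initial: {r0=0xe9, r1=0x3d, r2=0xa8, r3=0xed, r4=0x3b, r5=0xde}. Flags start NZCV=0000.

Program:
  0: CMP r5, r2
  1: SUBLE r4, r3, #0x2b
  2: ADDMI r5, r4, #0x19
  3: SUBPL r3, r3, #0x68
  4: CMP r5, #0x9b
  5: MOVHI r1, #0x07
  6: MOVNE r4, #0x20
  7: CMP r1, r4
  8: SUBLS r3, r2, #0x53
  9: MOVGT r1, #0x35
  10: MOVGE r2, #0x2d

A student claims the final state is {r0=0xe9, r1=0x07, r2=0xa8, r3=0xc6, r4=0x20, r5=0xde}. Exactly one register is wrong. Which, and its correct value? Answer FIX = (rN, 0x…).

0: ✓ CMP  NZCV=0010
1: · SUBLE
2: · ADDMI
3: ✓ SUBPL  r3←0x85
4: ✓ CMP  NZCV=0010
5: ✓ MOVHI  r1←0x07
6: ✓ MOVNE  r4←0x20
7: ✓ CMP  NZCV=1000
8: ✓ SUBLS  r3←0x55
9: · MOVGT
10: · MOVGE

FIX = (r3, 0x55)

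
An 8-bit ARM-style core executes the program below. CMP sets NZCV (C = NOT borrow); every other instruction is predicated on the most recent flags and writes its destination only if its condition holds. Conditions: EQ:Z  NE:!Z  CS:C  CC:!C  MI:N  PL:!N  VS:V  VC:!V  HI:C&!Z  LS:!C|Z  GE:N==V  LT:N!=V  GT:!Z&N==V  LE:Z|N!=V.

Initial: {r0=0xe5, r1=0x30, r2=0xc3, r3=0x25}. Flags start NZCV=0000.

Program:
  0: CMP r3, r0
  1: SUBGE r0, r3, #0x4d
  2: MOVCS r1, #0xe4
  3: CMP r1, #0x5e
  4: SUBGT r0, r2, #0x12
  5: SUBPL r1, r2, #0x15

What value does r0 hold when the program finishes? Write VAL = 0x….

0: ✓ CMP  NZCV=0000
1: ✓ SUBGE  r0←0xd8
2: · MOVCS
3: ✓ CMP  NZCV=1000
4: · SUBGT
5: · SUBPL

VAL = 0xd8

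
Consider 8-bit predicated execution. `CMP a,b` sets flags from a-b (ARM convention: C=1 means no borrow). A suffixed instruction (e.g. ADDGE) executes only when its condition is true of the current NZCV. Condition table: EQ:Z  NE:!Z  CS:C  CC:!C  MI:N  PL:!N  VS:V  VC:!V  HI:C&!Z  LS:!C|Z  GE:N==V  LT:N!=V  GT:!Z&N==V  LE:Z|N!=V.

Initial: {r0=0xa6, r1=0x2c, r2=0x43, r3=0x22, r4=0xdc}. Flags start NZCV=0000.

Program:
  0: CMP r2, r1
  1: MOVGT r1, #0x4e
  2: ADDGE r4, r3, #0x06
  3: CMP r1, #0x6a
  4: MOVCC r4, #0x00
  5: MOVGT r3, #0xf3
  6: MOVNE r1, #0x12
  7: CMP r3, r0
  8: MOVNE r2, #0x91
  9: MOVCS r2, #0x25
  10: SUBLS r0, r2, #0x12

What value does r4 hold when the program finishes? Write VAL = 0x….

VAL = 0x00

[0] flags=0010 → (cmp)
[1] flags=0010 GT?T → r1=0x4e
[2] flags=0010 GE?T → r4=0x28
[3] flags=1000 → (cmp)
[4] flags=1000 CC?T → r4=0x00
[5] flags=1000 GT?F → skip
[6] flags=1000 NE?T → r1=0x12
[7] flags=0000 → (cmp)
[8] flags=0000 NE?T → r2=0x91
[9] flags=0000 CS?F → skip
[10] flags=0000 LS?T → r0=0x7f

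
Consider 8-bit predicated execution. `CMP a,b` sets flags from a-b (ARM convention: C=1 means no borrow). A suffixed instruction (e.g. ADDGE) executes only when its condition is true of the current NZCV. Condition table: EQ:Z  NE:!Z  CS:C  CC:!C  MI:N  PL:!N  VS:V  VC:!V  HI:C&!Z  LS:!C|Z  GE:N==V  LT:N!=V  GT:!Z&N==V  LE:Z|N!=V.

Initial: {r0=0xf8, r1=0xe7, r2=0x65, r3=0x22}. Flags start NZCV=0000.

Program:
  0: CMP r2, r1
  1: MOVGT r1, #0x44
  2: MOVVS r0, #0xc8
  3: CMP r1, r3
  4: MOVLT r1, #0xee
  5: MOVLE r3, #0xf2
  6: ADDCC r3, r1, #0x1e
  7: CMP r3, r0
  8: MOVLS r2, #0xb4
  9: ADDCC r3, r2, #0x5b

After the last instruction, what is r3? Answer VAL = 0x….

[0] flags=0000 → (cmp)
[1] flags=0000 GT?T → r1=0x44
[2] flags=0000 VS?F → skip
[3] flags=0010 → (cmp)
[4] flags=0010 LT?F → skip
[5] flags=0010 LE?F → skip
[6] flags=0010 CC?F → skip
[7] flags=0000 → (cmp)
[8] flags=0000 LS?T → r2=0xb4
[9] flags=0000 CC?T → r3=0x0f

VAL = 0x0f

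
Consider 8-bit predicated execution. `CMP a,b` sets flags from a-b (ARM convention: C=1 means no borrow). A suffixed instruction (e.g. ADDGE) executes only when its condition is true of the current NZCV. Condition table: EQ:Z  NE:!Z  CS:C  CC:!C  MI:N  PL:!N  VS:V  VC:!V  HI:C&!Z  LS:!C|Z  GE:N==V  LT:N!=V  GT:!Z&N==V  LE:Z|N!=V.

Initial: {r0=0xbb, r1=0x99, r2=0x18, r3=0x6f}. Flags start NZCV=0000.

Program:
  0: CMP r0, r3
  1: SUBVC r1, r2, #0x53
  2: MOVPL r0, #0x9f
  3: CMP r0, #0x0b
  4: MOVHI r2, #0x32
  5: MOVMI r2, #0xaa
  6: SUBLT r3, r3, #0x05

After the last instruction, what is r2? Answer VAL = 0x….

0: ✓ CMP  NZCV=0011
1: · SUBVC
2: ✓ MOVPL  r0←0x9f
3: ✓ CMP  NZCV=1010
4: ✓ MOVHI  r2←0x32
5: ✓ MOVMI  r2←0xaa
6: ✓ SUBLT  r3←0x6a

VAL = 0xaa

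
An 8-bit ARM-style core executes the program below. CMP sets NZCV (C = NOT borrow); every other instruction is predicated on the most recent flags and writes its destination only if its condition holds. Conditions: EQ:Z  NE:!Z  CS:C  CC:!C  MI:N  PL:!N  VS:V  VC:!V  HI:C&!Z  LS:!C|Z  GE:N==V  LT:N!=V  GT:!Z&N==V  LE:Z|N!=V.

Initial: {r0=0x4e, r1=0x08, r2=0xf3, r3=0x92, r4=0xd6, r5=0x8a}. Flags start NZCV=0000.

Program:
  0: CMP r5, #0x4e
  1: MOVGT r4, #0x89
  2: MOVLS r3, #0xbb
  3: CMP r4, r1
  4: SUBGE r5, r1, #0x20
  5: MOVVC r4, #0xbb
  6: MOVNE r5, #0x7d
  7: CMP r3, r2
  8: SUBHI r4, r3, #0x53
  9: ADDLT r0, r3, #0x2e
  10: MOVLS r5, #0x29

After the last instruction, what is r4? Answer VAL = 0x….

VAL = 0xbb

0: ✓ CMP  NZCV=0011
1: · MOVGT
2: · MOVLS
3: ✓ CMP  NZCV=1010
4: · SUBGE
5: ✓ MOVVC  r4←0xbb
6: ✓ MOVNE  r5←0x7d
7: ✓ CMP  NZCV=1000
8: · SUBHI
9: ✓ ADDLT  r0←0xc0
10: ✓ MOVLS  r5←0x29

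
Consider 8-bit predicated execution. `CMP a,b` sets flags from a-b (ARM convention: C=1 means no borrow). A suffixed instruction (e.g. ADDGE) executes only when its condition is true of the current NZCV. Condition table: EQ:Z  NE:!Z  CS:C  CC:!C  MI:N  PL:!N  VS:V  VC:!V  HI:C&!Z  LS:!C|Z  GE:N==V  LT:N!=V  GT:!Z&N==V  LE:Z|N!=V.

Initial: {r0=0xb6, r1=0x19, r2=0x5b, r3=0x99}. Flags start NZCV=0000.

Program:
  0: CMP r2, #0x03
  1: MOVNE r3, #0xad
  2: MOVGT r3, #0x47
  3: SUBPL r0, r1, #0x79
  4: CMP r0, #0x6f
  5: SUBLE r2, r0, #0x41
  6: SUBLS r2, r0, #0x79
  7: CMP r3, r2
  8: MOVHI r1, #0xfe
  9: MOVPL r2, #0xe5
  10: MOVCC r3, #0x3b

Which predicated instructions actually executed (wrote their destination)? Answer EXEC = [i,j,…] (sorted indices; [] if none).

0: ✓ CMP  NZCV=0010
1: ✓ MOVNE  r3←0xad
2: ✓ MOVGT  r3←0x47
3: ✓ SUBPL  r0←0xa0
4: ✓ CMP  NZCV=0011
5: ✓ SUBLE  r2←0x5f
6: · SUBLS
7: ✓ CMP  NZCV=1000
8: · MOVHI
9: · MOVPL
10: ✓ MOVCC  r3←0x3b

EXEC = [1,2,3,5,10]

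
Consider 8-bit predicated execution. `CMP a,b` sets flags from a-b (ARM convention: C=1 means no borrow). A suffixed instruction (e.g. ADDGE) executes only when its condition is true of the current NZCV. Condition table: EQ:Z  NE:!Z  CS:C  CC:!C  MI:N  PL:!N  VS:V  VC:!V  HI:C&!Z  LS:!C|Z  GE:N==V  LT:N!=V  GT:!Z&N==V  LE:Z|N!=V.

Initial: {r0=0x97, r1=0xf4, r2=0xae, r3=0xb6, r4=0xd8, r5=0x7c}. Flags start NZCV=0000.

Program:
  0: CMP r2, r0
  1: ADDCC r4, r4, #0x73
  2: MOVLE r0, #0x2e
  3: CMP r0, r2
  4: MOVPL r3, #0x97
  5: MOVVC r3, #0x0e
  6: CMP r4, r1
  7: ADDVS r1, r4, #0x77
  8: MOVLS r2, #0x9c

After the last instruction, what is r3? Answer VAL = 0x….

[0] flags=0010 → (cmp)
[1] flags=0010 CC?F → skip
[2] flags=0010 LE?F → skip
[3] flags=1000 → (cmp)
[4] flags=1000 PL?F → skip
[5] flags=1000 VC?T → r3=0x0e
[6] flags=1000 → (cmp)
[7] flags=1000 VS?F → skip
[8] flags=1000 LS?T → r2=0x9c

VAL = 0x0e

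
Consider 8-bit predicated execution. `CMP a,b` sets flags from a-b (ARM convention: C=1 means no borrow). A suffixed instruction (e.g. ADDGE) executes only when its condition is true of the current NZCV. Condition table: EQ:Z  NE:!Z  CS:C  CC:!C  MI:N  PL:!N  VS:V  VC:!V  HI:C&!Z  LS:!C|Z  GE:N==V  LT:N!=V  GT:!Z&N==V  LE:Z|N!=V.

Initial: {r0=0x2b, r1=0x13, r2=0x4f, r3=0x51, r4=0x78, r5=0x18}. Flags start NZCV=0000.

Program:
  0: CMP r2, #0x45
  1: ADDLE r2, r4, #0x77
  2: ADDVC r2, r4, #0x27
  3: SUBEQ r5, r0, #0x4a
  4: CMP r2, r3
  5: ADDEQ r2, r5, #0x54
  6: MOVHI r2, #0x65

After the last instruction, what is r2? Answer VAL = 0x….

0: ✓ CMP  NZCV=0010
1: · ADDLE
2: ✓ ADDVC  r2←0x9f
3: · SUBEQ
4: ✓ CMP  NZCV=0011
5: · ADDEQ
6: ✓ MOVHI  r2←0x65

VAL = 0x65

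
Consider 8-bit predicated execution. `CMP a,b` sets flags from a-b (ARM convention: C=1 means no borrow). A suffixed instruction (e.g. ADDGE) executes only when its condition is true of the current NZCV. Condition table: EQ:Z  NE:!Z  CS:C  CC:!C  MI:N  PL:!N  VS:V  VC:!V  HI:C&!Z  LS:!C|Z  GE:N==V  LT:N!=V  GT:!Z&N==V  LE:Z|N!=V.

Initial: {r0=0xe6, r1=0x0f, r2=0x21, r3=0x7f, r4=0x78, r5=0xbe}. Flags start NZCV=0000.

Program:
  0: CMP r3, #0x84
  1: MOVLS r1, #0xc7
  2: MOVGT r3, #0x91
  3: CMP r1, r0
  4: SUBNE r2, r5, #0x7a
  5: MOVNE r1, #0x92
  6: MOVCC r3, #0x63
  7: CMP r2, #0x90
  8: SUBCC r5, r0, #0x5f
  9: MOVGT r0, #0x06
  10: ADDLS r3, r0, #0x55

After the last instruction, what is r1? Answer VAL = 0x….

VAL = 0x92

[0] flags=1001 → (cmp)
[1] flags=1001 LS?T → r1=0xc7
[2] flags=1001 GT?T → r3=0x91
[3] flags=1000 → (cmp)
[4] flags=1000 NE?T → r2=0x44
[5] flags=1000 NE?T → r1=0x92
[6] flags=1000 CC?T → r3=0x63
[7] flags=1001 → (cmp)
[8] flags=1001 CC?T → r5=0x87
[9] flags=1001 GT?T → r0=0x06
[10] flags=1001 LS?T → r3=0x5b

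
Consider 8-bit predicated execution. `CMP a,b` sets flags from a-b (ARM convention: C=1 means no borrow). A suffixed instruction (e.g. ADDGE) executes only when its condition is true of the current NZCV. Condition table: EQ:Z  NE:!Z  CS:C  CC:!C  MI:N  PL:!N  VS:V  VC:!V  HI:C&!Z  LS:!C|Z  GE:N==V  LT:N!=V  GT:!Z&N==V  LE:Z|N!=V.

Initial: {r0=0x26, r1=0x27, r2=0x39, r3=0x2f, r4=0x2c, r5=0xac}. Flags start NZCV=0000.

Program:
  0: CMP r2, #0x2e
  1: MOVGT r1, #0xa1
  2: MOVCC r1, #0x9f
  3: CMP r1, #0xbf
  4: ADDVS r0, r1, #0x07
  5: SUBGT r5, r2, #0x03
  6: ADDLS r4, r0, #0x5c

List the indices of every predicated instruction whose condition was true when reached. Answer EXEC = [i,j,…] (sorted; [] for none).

0: ✓ CMP  NZCV=0010
1: ✓ MOVGT  r1←0xa1
2: · MOVCC
3: ✓ CMP  NZCV=1000
4: · ADDVS
5: · SUBGT
6: ✓ ADDLS  r4←0x82

EXEC = [1,6]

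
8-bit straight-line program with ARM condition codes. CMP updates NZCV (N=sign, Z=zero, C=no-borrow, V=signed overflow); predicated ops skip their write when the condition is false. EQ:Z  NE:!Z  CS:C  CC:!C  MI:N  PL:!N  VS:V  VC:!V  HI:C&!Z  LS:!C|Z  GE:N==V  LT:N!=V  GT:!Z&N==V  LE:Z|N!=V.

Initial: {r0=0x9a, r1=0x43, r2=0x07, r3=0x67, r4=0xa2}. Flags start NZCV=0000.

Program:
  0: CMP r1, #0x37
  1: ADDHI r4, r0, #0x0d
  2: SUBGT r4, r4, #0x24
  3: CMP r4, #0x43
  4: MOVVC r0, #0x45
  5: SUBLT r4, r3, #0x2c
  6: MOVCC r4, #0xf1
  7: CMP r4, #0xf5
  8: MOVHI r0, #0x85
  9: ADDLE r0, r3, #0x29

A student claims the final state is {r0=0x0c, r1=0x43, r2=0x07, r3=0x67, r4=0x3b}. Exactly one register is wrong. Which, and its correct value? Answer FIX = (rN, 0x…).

0: ✓ CMP  NZCV=0010
1: ✓ ADDHI  r4←0xa7
2: ✓ SUBGT  r4←0x83
3: ✓ CMP  NZCV=0011
4: · MOVVC
5: ✓ SUBLT  r4←0x3b
6: · MOVCC
7: ✓ CMP  NZCV=0000
8: · MOVHI
9: · ADDLE

FIX = (r0, 0x9a)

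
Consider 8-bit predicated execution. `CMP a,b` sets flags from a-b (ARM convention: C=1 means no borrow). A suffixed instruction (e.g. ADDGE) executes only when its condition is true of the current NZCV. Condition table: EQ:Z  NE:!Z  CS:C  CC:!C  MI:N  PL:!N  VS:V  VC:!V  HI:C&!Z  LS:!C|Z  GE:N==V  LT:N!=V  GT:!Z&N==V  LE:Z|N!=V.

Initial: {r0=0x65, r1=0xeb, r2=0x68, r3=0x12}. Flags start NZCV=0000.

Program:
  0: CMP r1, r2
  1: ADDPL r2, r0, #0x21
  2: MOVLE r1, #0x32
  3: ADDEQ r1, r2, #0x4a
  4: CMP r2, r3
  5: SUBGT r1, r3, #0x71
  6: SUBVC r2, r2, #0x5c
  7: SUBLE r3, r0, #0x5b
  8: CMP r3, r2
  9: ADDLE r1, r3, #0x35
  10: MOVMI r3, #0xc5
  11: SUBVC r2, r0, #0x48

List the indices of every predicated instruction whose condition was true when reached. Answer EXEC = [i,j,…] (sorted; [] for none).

0: ✓ CMP  NZCV=1010
1: · ADDPL
2: ✓ MOVLE  r1←0x32
3: · ADDEQ
4: ✓ CMP  NZCV=0010
5: ✓ SUBGT  r1←0xa1
6: ✓ SUBVC  r2←0x0c
7: · SUBLE
8: ✓ CMP  NZCV=0010
9: · ADDLE
10: · MOVMI
11: ✓ SUBVC  r2←0x1d

EXEC = [2,5,6,11]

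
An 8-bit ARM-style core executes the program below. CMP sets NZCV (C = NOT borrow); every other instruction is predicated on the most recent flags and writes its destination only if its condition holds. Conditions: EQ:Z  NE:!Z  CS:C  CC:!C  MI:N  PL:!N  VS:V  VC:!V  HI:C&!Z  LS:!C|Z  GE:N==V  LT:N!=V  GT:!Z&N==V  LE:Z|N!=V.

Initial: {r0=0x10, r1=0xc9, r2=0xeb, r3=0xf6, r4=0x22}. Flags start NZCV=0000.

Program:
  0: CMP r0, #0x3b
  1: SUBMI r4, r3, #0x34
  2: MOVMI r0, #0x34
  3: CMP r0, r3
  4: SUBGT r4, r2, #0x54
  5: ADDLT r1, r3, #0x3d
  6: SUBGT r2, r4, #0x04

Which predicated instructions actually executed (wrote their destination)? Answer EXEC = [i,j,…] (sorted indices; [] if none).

EXEC = [1,2,4,6]

[0] flags=1000 → (cmp)
[1] flags=1000 MI?T → r4=0xc2
[2] flags=1000 MI?T → r0=0x34
[3] flags=0000 → (cmp)
[4] flags=0000 GT?T → r4=0x97
[5] flags=0000 LT?F → skip
[6] flags=0000 GT?T → r2=0x93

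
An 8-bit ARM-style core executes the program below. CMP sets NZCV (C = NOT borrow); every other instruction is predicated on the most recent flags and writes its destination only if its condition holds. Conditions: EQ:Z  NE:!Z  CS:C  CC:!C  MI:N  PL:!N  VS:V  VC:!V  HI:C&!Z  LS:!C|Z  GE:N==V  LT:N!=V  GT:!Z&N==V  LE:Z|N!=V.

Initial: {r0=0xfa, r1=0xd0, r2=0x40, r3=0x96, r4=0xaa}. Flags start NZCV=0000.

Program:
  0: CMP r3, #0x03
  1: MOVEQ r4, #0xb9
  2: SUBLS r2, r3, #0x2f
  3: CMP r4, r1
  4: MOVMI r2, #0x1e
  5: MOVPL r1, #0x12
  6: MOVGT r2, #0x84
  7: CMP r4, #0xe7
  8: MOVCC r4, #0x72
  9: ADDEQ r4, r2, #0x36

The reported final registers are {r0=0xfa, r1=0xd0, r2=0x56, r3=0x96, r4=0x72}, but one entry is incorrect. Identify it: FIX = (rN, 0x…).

FIX = (r2, 0x1e)

0: ✓ CMP  NZCV=1010
1: · MOVEQ
2: · SUBLS
3: ✓ CMP  NZCV=1000
4: ✓ MOVMI  r2←0x1e
5: · MOVPL
6: · MOVGT
7: ✓ CMP  NZCV=1000
8: ✓ MOVCC  r4←0x72
9: · ADDEQ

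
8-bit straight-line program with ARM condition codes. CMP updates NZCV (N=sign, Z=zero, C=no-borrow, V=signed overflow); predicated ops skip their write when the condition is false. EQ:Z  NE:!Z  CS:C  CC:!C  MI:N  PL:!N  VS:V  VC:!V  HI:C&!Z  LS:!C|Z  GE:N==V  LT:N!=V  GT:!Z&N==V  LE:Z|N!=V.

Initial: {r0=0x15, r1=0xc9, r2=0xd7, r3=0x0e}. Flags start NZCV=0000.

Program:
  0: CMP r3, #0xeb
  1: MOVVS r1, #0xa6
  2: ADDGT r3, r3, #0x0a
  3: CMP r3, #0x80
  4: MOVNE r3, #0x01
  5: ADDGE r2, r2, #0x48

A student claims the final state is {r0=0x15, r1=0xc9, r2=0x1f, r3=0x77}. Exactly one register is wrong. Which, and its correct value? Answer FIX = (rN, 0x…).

FIX = (r3, 0x01)

0: ✓ CMP  NZCV=0000
1: · MOVVS
2: ✓ ADDGT  r3←0x18
3: ✓ CMP  NZCV=1001
4: ✓ MOVNE  r3←0x01
5: ✓ ADDGE  r2←0x1f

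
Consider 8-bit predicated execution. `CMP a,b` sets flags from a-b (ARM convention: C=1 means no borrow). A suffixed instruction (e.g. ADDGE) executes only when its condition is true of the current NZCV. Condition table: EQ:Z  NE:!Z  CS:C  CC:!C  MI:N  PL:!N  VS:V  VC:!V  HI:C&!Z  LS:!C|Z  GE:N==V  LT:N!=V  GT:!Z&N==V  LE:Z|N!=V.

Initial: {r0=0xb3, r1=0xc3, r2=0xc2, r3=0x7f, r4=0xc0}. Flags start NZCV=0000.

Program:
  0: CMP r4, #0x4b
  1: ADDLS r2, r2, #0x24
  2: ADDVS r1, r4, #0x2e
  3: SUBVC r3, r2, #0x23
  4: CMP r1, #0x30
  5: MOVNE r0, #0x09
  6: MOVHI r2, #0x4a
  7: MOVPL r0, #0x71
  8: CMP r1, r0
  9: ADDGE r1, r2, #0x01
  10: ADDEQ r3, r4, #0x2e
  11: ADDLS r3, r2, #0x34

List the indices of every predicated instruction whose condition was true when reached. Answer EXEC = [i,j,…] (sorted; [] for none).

EXEC = [2,5,6]

0: ✓ CMP  NZCV=0011
1: · ADDLS
2: ✓ ADDVS  r1←0xee
3: · SUBVC
4: ✓ CMP  NZCV=1010
5: ✓ MOVNE  r0←0x09
6: ✓ MOVHI  r2←0x4a
7: · MOVPL
8: ✓ CMP  NZCV=1010
9: · ADDGE
10: · ADDEQ
11: · ADDLS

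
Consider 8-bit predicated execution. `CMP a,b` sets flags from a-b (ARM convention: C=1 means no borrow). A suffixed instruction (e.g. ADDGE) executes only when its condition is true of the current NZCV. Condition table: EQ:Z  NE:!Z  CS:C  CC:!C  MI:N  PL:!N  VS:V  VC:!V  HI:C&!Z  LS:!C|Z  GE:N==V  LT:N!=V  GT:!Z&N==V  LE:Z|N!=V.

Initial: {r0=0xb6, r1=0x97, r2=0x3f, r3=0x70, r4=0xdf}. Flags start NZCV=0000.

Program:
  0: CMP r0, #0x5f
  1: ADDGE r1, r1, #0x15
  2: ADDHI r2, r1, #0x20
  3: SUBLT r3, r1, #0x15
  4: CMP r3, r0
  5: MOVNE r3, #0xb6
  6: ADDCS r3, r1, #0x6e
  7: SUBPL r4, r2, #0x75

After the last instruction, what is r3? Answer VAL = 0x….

[0] flags=0011 → (cmp)
[1] flags=0011 GE?F → skip
[2] flags=0011 HI?T → r2=0xb7
[3] flags=0011 LT?T → r3=0x82
[4] flags=1000 → (cmp)
[5] flags=1000 NE?T → r3=0xb6
[6] flags=1000 CS?F → skip
[7] flags=1000 PL?F → skip

VAL = 0xb6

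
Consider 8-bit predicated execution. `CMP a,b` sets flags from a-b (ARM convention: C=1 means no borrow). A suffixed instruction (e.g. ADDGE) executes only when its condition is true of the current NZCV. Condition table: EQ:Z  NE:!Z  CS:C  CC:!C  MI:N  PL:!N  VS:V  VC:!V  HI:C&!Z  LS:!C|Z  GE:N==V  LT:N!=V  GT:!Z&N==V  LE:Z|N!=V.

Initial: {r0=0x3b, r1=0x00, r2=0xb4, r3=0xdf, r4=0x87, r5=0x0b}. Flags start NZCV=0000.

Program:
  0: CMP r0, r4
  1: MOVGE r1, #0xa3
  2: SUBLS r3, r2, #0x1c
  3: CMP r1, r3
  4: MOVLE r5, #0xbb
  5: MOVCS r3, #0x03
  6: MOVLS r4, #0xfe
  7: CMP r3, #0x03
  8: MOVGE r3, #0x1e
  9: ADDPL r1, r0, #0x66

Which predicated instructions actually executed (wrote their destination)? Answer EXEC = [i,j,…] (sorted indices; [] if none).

EXEC = [1,2,5,8,9]

0: ✓ CMP  NZCV=1001
1: ✓ MOVGE  r1←0xa3
2: ✓ SUBLS  r3←0x98
3: ✓ CMP  NZCV=0010
4: · MOVLE
5: ✓ MOVCS  r3←0x03
6: · MOVLS
7: ✓ CMP  NZCV=0110
8: ✓ MOVGE  r3←0x1e
9: ✓ ADDPL  r1←0xa1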